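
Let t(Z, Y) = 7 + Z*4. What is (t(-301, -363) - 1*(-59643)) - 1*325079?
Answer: -266633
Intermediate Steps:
t(Z, Y) = 7 + 4*Z
(t(-301, -363) - 1*(-59643)) - 1*325079 = ((7 + 4*(-301)) - 1*(-59643)) - 1*325079 = ((7 - 1204) + 59643) - 325079 = (-1197 + 59643) - 325079 = 58446 - 325079 = -266633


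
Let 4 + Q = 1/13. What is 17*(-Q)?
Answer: 867/13 ≈ 66.692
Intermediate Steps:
Q = -51/13 (Q = -4 + 1/13 = -51/13 ≈ -3.9231)
17*(-Q) = 17*(-1*(-51/13)) = 17*(51/13) = 867/13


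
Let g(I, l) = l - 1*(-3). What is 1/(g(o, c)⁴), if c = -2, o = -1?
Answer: 1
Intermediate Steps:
g(I, l) = 3 + l (g(I, l) = l + 3 = 3 + l)
1/(g(o, c)⁴) = 1/((3 - 2)⁴) = 1/(1⁴) = 1/1 = 1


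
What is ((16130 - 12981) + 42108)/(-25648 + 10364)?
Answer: -45257/15284 ≈ -2.9611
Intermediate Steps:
((16130 - 12981) + 42108)/(-25648 + 10364) = (3149 + 42108)/(-15284) = 45257*(-1/15284) = -45257/15284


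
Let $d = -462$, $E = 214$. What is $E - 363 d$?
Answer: $167920$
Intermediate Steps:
$E - 363 d = 214 - -167706 = 214 + 167706 = 167920$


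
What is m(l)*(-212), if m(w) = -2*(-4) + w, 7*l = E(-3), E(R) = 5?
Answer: -12932/7 ≈ -1847.4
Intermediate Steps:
l = 5/7 (l = (1/7)*5 = 5/7 ≈ 0.71429)
m(w) = 8 + w
m(l)*(-212) = (8 + 5/7)*(-212) = (61/7)*(-212) = -12932/7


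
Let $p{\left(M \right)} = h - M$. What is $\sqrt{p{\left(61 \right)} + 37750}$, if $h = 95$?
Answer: $2 \sqrt{9446} \approx 194.38$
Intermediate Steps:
$p{\left(M \right)} = 95 - M$
$\sqrt{p{\left(61 \right)} + 37750} = \sqrt{\left(95 - 61\right) + 37750} = \sqrt{34 + 37750} = \sqrt{37784} = 2 \sqrt{9446}$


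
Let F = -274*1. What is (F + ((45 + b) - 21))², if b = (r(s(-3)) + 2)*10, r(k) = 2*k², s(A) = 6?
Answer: 240100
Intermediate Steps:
b = 740 (b = (2*6² + 2)*10 = (2*36 + 2)*10 = (72 + 2)*10 = 74*10 = 740)
F = -274
(F + ((45 + b) - 21))² = (-274 + ((45 + 740) - 21))² = (-274 + (785 - 21))² = (-274 + 764)² = 490² = 240100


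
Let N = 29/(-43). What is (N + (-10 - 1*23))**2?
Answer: 2096704/1849 ≈ 1134.0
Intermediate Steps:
N = -29/43 (N = 29*(-1/43) = -29/43 ≈ -0.67442)
(N + (-10 - 1*23))**2 = (-29/43 + (-10 - 1*23))**2 = (-29/43 + (-10 - 23))**2 = (-29/43 - 33)**2 = (-1448/43)**2 = 2096704/1849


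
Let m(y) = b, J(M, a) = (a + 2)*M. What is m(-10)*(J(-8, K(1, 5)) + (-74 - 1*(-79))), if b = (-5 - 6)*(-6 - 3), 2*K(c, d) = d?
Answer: -3069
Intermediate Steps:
K(c, d) = d/2
J(M, a) = M*(2 + a) (J(M, a) = (2 + a)*M = M*(2 + a))
b = 99 (b = -11*(-9) = 99)
m(y) = 99
m(-10)*(J(-8, K(1, 5)) + (-74 - 1*(-79))) = 99*(-8*(2 + (1/2)*5) + (-74 - 1*(-79))) = 99*(-8*(2 + 5/2) + (-74 + 79)) = 99*(-8*9/2 + 5) = 99*(-36 + 5) = 99*(-31) = -3069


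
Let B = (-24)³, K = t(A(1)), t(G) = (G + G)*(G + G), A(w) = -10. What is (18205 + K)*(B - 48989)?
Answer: -1168635865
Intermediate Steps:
t(G) = 4*G² (t(G) = (2*G)*(2*G) = 4*G²)
K = 400 (K = 4*(-10)² = 4*100 = 400)
B = -13824
(18205 + K)*(B - 48989) = (18205 + 400)*(-13824 - 48989) = 18605*(-62813) = -1168635865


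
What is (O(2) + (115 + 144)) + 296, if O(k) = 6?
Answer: 561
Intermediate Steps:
(O(2) + (115 + 144)) + 296 = (6 + (115 + 144)) + 296 = (6 + 259) + 296 = 265 + 296 = 561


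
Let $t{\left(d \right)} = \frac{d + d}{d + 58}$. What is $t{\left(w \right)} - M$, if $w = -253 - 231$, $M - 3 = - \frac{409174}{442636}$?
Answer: $\frac{9272741}{47140734} \approx 0.1967$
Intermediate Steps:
$M = \frac{459367}{221318}$ ($M = 3 - \frac{409174}{442636} = 3 - \frac{204587}{221318} = \frac{459367}{221318} \approx 2.0756$)
$w = -484$ ($w = -253 - 231 = -484$)
$t{\left(d \right)} = \frac{2 d}{58 + d}$
$t{\left(w \right)} - M = 2 \left(-484\right) \frac{1}{58 - 484} - \frac{459367}{221318} = 2 \left(-484\right) \frac{1}{-426} - \frac{459367}{221318} = 2 \left(-484\right) \left(- \frac{1}{426}\right) - \frac{459367}{221318} = \frac{484}{213} - \frac{459367}{221318} = \frac{9272741}{47140734}$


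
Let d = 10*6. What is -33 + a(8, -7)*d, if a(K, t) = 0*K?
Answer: -33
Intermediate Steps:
a(K, t) = 0
d = 60
-33 + a(8, -7)*d = -33 + 0*60 = -33 + 0 = -33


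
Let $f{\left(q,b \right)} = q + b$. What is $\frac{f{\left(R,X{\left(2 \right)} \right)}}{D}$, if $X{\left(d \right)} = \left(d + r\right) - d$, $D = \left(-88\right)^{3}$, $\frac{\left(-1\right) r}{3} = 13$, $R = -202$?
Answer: $\frac{241}{681472} \approx 0.00035365$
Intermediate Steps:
$r = -39$ ($r = \left(-3\right) 13 = -39$)
$D = -681472$
$X{\left(d \right)} = -39$ ($X{\left(d \right)} = \left(d - 39\right) - d = \left(-39 + d\right) - d = -39$)
$f{\left(q,b \right)} = b + q$
$\frac{f{\left(R,X{\left(2 \right)} \right)}}{D} = \frac{-39 - 202}{-681472} = \left(-241\right) \left(- \frac{1}{681472}\right) = \frac{241}{681472}$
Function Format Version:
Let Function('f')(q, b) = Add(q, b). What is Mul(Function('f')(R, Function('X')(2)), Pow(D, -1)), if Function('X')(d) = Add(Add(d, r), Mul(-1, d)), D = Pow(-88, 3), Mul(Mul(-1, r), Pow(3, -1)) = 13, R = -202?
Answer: Rational(241, 681472) ≈ 0.00035365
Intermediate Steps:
r = -39 (r = Mul(-3, 13) = -39)
D = -681472
Function('X')(d) = -39 (Function('X')(d) = Add(Add(d, -39), Mul(-1, d)) = Add(Add(-39, d), Mul(-1, d)) = -39)
Function('f')(q, b) = Add(b, q)
Mul(Function('f')(R, Function('X')(2)), Pow(D, -1)) = Mul(Add(-39, -202), Pow(-681472, -1)) = Mul(-241, Rational(-1, 681472)) = Rational(241, 681472)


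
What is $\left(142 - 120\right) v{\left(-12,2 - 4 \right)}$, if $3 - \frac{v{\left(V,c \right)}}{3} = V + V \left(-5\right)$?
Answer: $-2970$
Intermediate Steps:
$v{\left(V,c \right)} = 9 + 12 V$ ($v{\left(V,c \right)} = 9 - 3 \left(V + V \left(-5\right)\right) = 9 - 3 \left(V - 5 V\right) = 9 - 3 \left(- 4 V\right) = 9 + 12 V$)
$\left(142 - 120\right) v{\left(-12,2 - 4 \right)} = \left(142 - 120\right) \left(9 + 12 \left(-12\right)\right) = 22 \left(9 - 144\right) = 22 \left(-135\right) = -2970$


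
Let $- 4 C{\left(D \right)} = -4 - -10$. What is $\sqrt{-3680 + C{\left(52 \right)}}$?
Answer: $\frac{i \sqrt{14726}}{2} \approx 60.675 i$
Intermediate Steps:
$C{\left(D \right)} = - \frac{3}{2}$ ($C{\left(D \right)} = - \frac{-4 - -10}{4} = - \frac{-4 + 10}{4} = \left(- \frac{1}{4}\right) 6 = - \frac{3}{2}$)
$\sqrt{-3680 + C{\left(52 \right)}} = \sqrt{-3680 - \frac{3}{2}} = \sqrt{- \frac{7363}{2}} = \frac{i \sqrt{14726}}{2}$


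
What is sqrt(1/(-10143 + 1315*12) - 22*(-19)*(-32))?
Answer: I*sqrt(425032680507)/5637 ≈ 115.65*I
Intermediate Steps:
sqrt(1/(-10143 + 1315*12) - 22*(-19)*(-32)) = sqrt(1/(-10143 + 15780) + 418*(-32)) = sqrt(1/5637 - 13376) = sqrt(-75400511/5637) = I*sqrt(425032680507)/5637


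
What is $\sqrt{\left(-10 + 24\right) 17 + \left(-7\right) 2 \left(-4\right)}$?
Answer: $7 \sqrt{6} \approx 17.146$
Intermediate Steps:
$\sqrt{\left(-10 + 24\right) 17 + \left(-7\right) 2 \left(-4\right)} = \sqrt{14 \cdot 17 - -56} = \sqrt{238 + 56} = \sqrt{294} = 7 \sqrt{6}$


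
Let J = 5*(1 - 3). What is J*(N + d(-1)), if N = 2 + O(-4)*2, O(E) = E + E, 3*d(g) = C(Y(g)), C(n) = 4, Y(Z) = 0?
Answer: 380/3 ≈ 126.67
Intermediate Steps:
d(g) = 4/3 (d(g) = (1/3)*4 = 4/3)
O(E) = 2*E
J = -10 (J = 5*(-2) = -10)
N = -14 (N = 2 + (2*(-4))*2 = 2 - 8*2 = 2 - 16 = -14)
J*(N + d(-1)) = -10*(-14 + 4/3) = -10*(-38/3) = 380/3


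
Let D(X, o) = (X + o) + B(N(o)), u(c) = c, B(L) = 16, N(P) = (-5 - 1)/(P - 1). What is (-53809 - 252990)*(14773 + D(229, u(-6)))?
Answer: -4605666588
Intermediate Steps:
N(P) = -6/(-1 + P)
D(X, o) = 16 + X + o (D(X, o) = (X + o) + 16 = 16 + X + o)
(-53809 - 252990)*(14773 + D(229, u(-6))) = (-53809 - 252990)*(14773 + (16 + 229 - 6)) = -306799*(14773 + 239) = -306799*15012 = -4605666588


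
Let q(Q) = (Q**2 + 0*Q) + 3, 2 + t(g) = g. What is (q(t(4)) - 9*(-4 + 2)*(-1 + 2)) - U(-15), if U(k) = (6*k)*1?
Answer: 115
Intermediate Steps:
t(g) = -2 + g
q(Q) = 3 + Q**2 (q(Q) = (Q**2 + 0) + 3 = Q**2 + 3 = 3 + Q**2)
U(k) = 6*k
(q(t(4)) - 9*(-4 + 2)*(-1 + 2)) - U(-15) = ((3 + (-2 + 4)**2) - 9*(-4 + 2)*(-1 + 2)) - 6*(-15) = ((3 + 2**2) - (-18)) - 1*(-90) = ((3 + 4) - 9*(-2)) + 90 = (7 + 18) + 90 = 25 + 90 = 115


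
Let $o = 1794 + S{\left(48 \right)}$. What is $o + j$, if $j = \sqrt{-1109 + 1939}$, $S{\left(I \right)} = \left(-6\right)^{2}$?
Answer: $1830 + \sqrt{830} \approx 1858.8$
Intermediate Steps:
$S{\left(I \right)} = 36$
$j = \sqrt{830} \approx 28.81$
$o = 1830$ ($o = 1794 + 36 = 1830$)
$o + j = 1830 + \sqrt{830}$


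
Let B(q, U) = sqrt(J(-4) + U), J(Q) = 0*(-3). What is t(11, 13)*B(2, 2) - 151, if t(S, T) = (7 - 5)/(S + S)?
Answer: -151 + sqrt(2)/11 ≈ -150.87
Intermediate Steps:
J(Q) = 0
B(q, U) = sqrt(U) (B(q, U) = sqrt(0 + U) = sqrt(U))
t(S, T) = 1/S (t(S, T) = 2/((2*S)) = 2*(1/(2*S)) = 1/S)
t(11, 13)*B(2, 2) - 151 = sqrt(2)/11 - 151 = -151 + sqrt(2)/11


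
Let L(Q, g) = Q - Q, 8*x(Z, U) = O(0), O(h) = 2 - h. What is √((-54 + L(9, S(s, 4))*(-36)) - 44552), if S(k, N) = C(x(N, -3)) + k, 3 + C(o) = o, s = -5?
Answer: I*√44606 ≈ 211.2*I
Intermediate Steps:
x(Z, U) = ¼ (x(Z, U) = (2 - 1*0)/8 = (2 + 0)/8 = (⅛)*2 = ¼)
C(o) = -3 + o
S(k, N) = -11/4 + k (S(k, N) = (-3 + ¼) + k = -11/4 + k)
L(Q, g) = 0
√((-54 + L(9, S(s, 4))*(-36)) - 44552) = √((-54 + 0*(-36)) - 44552) = √((-54 + 0) - 44552) = √(-54 - 44552) = √(-44606) = I*√44606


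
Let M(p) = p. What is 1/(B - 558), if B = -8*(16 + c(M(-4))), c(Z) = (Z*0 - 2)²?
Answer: -1/718 ≈ -0.0013928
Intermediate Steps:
c(Z) = 4 (c(Z) = (0 - 2)² = (-2)² = 4)
B = -160 (B = -8*(16 + 4) = -8*20 = -160)
1/(B - 558) = 1/(-160 - 558) = 1/(-718) = -1/718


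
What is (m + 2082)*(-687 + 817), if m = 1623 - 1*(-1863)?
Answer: 723840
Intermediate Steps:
m = 3486 (m = 1623 + 1863 = 3486)
(m + 2082)*(-687 + 817) = (3486 + 2082)*(-687 + 817) = 5568*130 = 723840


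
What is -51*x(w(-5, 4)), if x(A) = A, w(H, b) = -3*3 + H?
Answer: 714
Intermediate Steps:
w(H, b) = -9 + H
-51*x(w(-5, 4)) = -51*(-9 - 5) = -51*(-14) = 714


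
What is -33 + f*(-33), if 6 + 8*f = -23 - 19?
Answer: 165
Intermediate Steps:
f = -6 (f = -¾ + (-23 - 19)/8 = -¾ + (⅛)*(-42) = -¾ - 21/4 = -6)
-33 + f*(-33) = -33 - 6*(-33) = -33 + 198 = 165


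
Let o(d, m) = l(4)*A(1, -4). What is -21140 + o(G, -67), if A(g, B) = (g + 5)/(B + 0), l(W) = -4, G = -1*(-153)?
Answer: -21134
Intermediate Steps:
G = 153
A(g, B) = (5 + g)/B
o(d, m) = 6 (o(d, m) = -4*(5 + 1)/(-4) = -(-1)*6 = -4*(-3/2) = 6)
-21140 + o(G, -67) = -21140 + 6 = -21134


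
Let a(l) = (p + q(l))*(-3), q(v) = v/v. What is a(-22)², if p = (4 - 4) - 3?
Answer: 36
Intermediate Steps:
q(v) = 1
p = -3 (p = 0 - 3 = -3)
a(l) = 6 (a(l) = (-3 + 1)*(-3) = -2*(-3) = 6)
a(-22)² = 6² = 36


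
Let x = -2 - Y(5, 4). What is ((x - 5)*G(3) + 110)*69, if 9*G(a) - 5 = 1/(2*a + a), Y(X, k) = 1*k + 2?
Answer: 191176/27 ≈ 7080.6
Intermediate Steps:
Y(X, k) = 2 + k (Y(X, k) = k + 2 = 2 + k)
x = -8 (x = -2 - (2 + 4) = -2 - 1*6 = -2 - 6 = -8)
G(a) = 5/9 + 1/(27*a) (G(a) = 5/9 + 1/(9*(2*a + a)) = 5/9 + 1/(9*((3*a))) = 5/9 + (1/(3*a))/9 = 5/9 + 1/(27*a))
((x - 5)*G(3) + 110)*69 = ((-8 - 5)*((1/27)*(1 + 15*3)/3) + 110)*69 = (-13*(1 + 45)/(27*3) + 110)*69 = (-13*46/(27*3) + 110)*69 = (-13*46/81 + 110)*69 = (-598/81 + 110)*69 = (8312/81)*69 = 191176/27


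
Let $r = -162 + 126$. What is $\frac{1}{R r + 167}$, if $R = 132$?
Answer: $- \frac{1}{4585} \approx -0.0002181$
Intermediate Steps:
$r = -36$
$\frac{1}{R r + 167} = \frac{1}{132 \left(-36\right) + 167} = \frac{1}{-4752 + 167} = \frac{1}{-4585} = - \frac{1}{4585}$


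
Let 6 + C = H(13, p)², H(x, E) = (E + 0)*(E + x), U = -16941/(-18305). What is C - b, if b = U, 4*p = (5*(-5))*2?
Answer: 9412289/292880 ≈ 32.137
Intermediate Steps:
p = -25/2 (p = ((5*(-5))*2)/4 = (-25*2)/4 = (¼)*(-50) = -25/2 ≈ -12.500)
U = 16941/18305 (U = -16941*(-1/18305) = 16941/18305 ≈ 0.92548)
H(x, E) = E*(E + x)
b = 16941/18305 ≈ 0.92548
C = 529/16 (C = -6 + (-25*(-25/2 + 13)/2)² = -6 + (-25/2*½)² = -6 + (-25/4)² = -6 + 625/16 = 529/16 ≈ 33.063)
C - b = 529/16 - 1*16941/18305 = 529/16 - 16941/18305 = 9412289/292880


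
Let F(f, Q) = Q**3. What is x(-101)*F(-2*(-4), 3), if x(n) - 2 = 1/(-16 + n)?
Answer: 699/13 ≈ 53.769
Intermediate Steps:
x(n) = 2 + 1/(-16 + n)
x(-101)*F(-2*(-4), 3) = ((-31 + 2*(-101))/(-16 - 101))*3**3 = ((-31 - 202)/(-117))*27 = -1/117*(-233)*27 = (233/117)*27 = 699/13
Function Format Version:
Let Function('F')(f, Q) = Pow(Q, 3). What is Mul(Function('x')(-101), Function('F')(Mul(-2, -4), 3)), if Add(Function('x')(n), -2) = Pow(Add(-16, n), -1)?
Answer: Rational(699, 13) ≈ 53.769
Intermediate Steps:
Function('x')(n) = Add(2, Pow(Add(-16, n), -1))
Mul(Function('x')(-101), Function('F')(Mul(-2, -4), 3)) = Mul(Mul(Pow(Add(-16, -101), -1), Add(-31, Mul(2, -101))), Pow(3, 3)) = Mul(Mul(Pow(-117, -1), Add(-31, -202)), 27) = Mul(Mul(Rational(-1, 117), -233), 27) = Mul(Rational(233, 117), 27) = Rational(699, 13)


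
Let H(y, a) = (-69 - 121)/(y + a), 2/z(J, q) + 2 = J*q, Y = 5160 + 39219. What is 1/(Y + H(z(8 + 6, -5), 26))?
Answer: 187/8297505 ≈ 2.2537e-5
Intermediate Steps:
Y = 44379
z(J, q) = 2/(-2 + J*q)
H(y, a) = -190/(a + y)
1/(Y + H(z(8 + 6, -5), 26)) = 1/(44379 - 190/(26 + 2/(-2 + (8 + 6)*(-5)))) = 1/(44379 - 190/(26 + 2/(-2 + 14*(-5)))) = 1/(44379 - 190/(26 + 2/(-2 - 70))) = 1/(44379 - 190/(26 + 2/(-72))) = 1/(44379 - 190/(26 + 2*(-1/72))) = 1/(44379 - 190/(26 - 1/36)) = 1/(44379 - 190/935/36) = 1/(44379 - 190*36/935) = 1/(44379 - 1368/187) = 1/(8297505/187) = 187/8297505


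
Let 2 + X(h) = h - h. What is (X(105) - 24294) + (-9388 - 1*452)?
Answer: -34136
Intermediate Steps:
X(h) = -2 (X(h) = -2 + (h - h) = -2 + 0 = -2)
(X(105) - 24294) + (-9388 - 1*452) = (-2 - 24294) + (-9388 - 1*452) = -24296 + (-9388 - 452) = -24296 - 9840 = -34136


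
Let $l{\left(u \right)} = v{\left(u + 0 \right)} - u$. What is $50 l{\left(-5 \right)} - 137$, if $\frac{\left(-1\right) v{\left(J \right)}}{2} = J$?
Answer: $613$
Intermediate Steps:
$v{\left(J \right)} = - 2 J$
$l{\left(u \right)} = - 3 u$ ($l{\left(u \right)} = - 2 \left(u + 0\right) - u = - 2 u - u = - 3 u$)
$50 l{\left(-5 \right)} - 137 = 50 \left(\left(-3\right) \left(-5\right)\right) - 137 = 50 \cdot 15 - 137 = 750 - 137 = 613$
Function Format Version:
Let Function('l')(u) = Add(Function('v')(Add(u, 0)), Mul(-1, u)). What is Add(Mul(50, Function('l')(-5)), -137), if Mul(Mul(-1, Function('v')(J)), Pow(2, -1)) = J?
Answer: 613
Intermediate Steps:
Function('v')(J) = Mul(-2, J)
Function('l')(u) = Mul(-3, u) (Function('l')(u) = Add(Mul(-2, Add(u, 0)), Mul(-1, u)) = Add(Mul(-2, u), Mul(-1, u)) = Mul(-3, u))
Add(Mul(50, Function('l')(-5)), -137) = Add(Mul(50, Mul(-3, -5)), -137) = Add(Mul(50, 15), -137) = Add(750, -137) = 613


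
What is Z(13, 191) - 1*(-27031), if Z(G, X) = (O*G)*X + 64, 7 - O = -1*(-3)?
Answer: 37027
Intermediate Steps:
O = 4 (O = 7 - (-1)*(-3) = 7 - 1*3 = 7 - 3 = 4)
Z(G, X) = 64 + 4*G*X (Z(G, X) = (4*G)*X + 64 = 4*G*X + 64 = 64 + 4*G*X)
Z(13, 191) - 1*(-27031) = (64 + 4*13*191) - 1*(-27031) = (64 + 9932) + 27031 = 9996 + 27031 = 37027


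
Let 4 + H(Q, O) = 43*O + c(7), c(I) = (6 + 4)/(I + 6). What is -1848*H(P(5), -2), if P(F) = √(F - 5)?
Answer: 2143680/13 ≈ 1.6490e+5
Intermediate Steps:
P(F) = √(-5 + F)
c(I) = 10/(6 + I)
H(Q, O) = -42/13 + 43*O (H(Q, O) = -4 + (43*O + 10/(6 + 7)) = -4 + (43*O + 10/13) = -4 + (10/13 + 43*O) = -42/13 + 43*O)
-1848*H(P(5), -2) = -1848*(-42/13 + 43*(-2)) = -1848*(-42/13 - 86) = -1848*(-1160/13) = 2143680/13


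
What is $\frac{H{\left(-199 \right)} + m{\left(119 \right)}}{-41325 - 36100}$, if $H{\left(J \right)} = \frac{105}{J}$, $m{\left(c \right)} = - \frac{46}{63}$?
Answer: $\frac{15769}{970677225} \approx 1.6245 \cdot 10^{-5}$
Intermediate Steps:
$m{\left(c \right)} = - \frac{46}{63}$ ($m{\left(c \right)} = \left(-46\right) \frac{1}{63} = - \frac{46}{63}$)
$\frac{H{\left(-199 \right)} + m{\left(119 \right)}}{-41325 - 36100} = \frac{\frac{105}{-199} - \frac{46}{63}}{-41325 - 36100} = \frac{105 \left(- \frac{1}{199}\right) - \frac{46}{63}}{-77425} = \left(- \frac{105}{199} - \frac{46}{63}\right) \left(- \frac{1}{77425}\right) = \left(- \frac{15769}{12537}\right) \left(- \frac{1}{77425}\right) = \frac{15769}{970677225}$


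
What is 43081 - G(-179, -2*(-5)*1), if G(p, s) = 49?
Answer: 43032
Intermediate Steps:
43081 - G(-179, -2*(-5)*1) = 43081 - 1*49 = 43081 - 49 = 43032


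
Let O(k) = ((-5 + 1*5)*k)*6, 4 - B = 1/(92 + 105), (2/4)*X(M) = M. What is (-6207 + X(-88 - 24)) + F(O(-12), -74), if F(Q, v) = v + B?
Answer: -1280698/197 ≈ -6501.0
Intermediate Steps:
X(M) = 2*M
B = 787/197 (B = 4 - 1/(92 + 105) = 4 - 1/197 = 787/197 ≈ 3.9949)
O(k) = 0 (O(k) = ((-5 + 5)*k)*6 = (0*k)*6 = 0*6 = 0)
F(Q, v) = 787/197 + v (F(Q, v) = v + 787/197 = 787/197 + v)
(-6207 + X(-88 - 24)) + F(O(-12), -74) = (-6207 + 2*(-88 - 24)) + (787/197 - 74) = (-6207 + 2*(-112)) - 13791/197 = (-6207 - 224) - 13791/197 = -6431 - 13791/197 = -1280698/197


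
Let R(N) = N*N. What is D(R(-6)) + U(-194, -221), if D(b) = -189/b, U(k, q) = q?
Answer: -905/4 ≈ -226.25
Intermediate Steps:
R(N) = N²
D(R(-6)) + U(-194, -221) = -189/((-6)²) - 221 = -189/36 - 221 = -189*1/36 - 221 = -21/4 - 221 = -905/4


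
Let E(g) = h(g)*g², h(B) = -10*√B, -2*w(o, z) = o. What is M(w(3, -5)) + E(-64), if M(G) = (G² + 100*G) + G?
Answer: -597/4 - 327680*I ≈ -149.25 - 3.2768e+5*I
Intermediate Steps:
w(o, z) = -o/2
M(G) = G² + 101*G
E(g) = -10*g^(5/2) (E(g) = (-10*√g)*g² = -10*g^(5/2))
M(w(3, -5)) + E(-64) = (-½*3)*(101 - ½*3) - 327680*I = -3*(101 - 3/2)/2 - 327680*I = -3/2*199/2 - 327680*I = -597/4 - 327680*I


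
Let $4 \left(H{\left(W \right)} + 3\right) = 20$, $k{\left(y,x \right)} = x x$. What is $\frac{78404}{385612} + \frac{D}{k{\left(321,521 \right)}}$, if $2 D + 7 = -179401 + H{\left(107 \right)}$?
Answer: $- \frac{3327123268}{26167726723} \approx -0.12715$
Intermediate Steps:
$k{\left(y,x \right)} = x^{2}$
$H{\left(W \right)} = 2$ ($H{\left(W \right)} = -3 + \frac{1}{4} \cdot 20 = -3 + 5 = 2$)
$D = -89703$ ($D = - \frac{7}{2} + \frac{-179401 + 2}{2} = - \frac{7}{2} + \frac{1}{2} \left(-179399\right) = - \frac{7}{2} - \frac{179399}{2} = -89703$)
$\frac{78404}{385612} + \frac{D}{k{\left(321,521 \right)}} = \frac{78404}{385612} - \frac{89703}{521^{2}} = 78404 \cdot \frac{1}{385612} - \frac{89703}{271441} = \frac{19601}{96403} - \frac{89703}{271441} = - \frac{3327123268}{26167726723}$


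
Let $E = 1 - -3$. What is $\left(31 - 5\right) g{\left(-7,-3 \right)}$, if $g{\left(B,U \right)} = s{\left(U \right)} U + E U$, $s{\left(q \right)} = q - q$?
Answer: $-312$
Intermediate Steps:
$s{\left(q \right)} = 0$
$E = 4$ ($E = 1 + 3 = 4$)
$g{\left(B,U \right)} = 4 U$ ($g{\left(B,U \right)} = 0 U + 4 U = 0 + 4 U = 4 U$)
$\left(31 - 5\right) g{\left(-7,-3 \right)} = \left(31 - 5\right) 4 \left(-3\right) = 26 \left(-12\right) = -312$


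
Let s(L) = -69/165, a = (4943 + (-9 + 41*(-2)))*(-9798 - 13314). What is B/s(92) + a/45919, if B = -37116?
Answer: 91158921468/1056137 ≈ 86314.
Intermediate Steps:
a = -112139424 (a = (4943 + (-9 - 82))*(-23112) = (4943 - 91)*(-23112) = 4852*(-23112) = -112139424)
s(L) = -23/55 (s(L) = -69*1/165 = -23/55)
B/s(92) + a/45919 = -37116/(-23/55) - 112139424/45919 = -37116*(-55/23) - 112139424*1/45919 = 2041380/23 - 112139424/45919 = 91158921468/1056137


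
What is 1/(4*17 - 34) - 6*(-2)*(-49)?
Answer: -19991/34 ≈ -587.97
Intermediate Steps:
1/(4*17 - 34) - 6*(-2)*(-49) = 1/(68 - 34) + 12*(-49) = 1/34 - 588 = -19991/34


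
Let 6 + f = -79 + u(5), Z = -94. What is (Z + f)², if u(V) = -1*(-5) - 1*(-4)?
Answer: 28900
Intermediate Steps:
u(V) = 9 (u(V) = 5 + 4 = 9)
f = -76 (f = -6 + (-79 + 9) = -6 - 70 = -76)
(Z + f)² = (-94 - 76)² = (-170)² = 28900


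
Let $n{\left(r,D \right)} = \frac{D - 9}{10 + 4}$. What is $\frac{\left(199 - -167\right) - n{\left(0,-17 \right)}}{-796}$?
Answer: $- \frac{2575}{5572} \approx -0.46213$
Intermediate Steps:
$n{\left(r,D \right)} = - \frac{9}{14} + \frac{D}{14}$ ($n{\left(r,D \right)} = \frac{-9 + D}{14} = \left(-9 + D\right) \frac{1}{14} = - \frac{9}{14} + \frac{D}{14}$)
$\frac{\left(199 - -167\right) - n{\left(0,-17 \right)}}{-796} = \frac{\left(199 - -167\right) - \left(- \frac{9}{14} + \frac{1}{14} \left(-17\right)\right)}{-796} = \left(\left(199 + 167\right) - \left(- \frac{9}{14} - \frac{17}{14}\right)\right) \left(- \frac{1}{796}\right) = \left(366 - - \frac{13}{7}\right) \left(- \frac{1}{796}\right) = \left(366 + \frac{13}{7}\right) \left(- \frac{1}{796}\right) = \frac{2575}{7} \left(- \frac{1}{796}\right) = - \frac{2575}{5572}$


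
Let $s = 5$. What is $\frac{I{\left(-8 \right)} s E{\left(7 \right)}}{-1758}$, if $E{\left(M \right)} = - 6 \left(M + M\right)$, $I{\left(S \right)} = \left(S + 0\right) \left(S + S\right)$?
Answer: $\frac{8960}{293} \approx 30.58$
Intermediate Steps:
$I{\left(S \right)} = 2 S^{2}$ ($I{\left(S \right)} = S 2 S = 2 S^{2}$)
$E{\left(M \right)} = - 12 M$ ($E{\left(M \right)} = - 6 \cdot 2 M = - 12 M$)
$\frac{I{\left(-8 \right)} s E{\left(7 \right)}}{-1758} = \frac{2 \left(-8\right)^{2} \cdot 5 \left(\left(-12\right) 7\right)}{-1758} = 2 \cdot 64 \cdot 5 \left(-84\right) \left(- \frac{1}{1758}\right) = 128 \left(-420\right) \left(- \frac{1}{1758}\right) = \left(-53760\right) \left(- \frac{1}{1758}\right) = \frac{8960}{293}$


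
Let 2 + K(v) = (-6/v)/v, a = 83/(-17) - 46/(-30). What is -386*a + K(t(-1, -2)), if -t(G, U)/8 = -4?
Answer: 168515843/130560 ≈ 1290.7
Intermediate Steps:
t(G, U) = 32 (t(G, U) = -8*(-4) = 32)
a = -854/255 (a = 83*(-1/17) - 46*(-1/30) = -83/17 + 23/15 = -854/255 ≈ -3.3490)
K(v) = -2 - 6/v² (K(v) = -2 + (-6/v)/v = -2 - 6/v²)
-386*a + K(t(-1, -2)) = -386*(-854/255) + (-2 - 6/32²) = 329644/255 + (-2 - 6*1/1024) = 329644/255 + (-2 - 3/512) = 329644/255 - 1027/512 = 168515843/130560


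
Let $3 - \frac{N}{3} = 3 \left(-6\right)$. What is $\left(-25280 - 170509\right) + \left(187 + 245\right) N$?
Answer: $-168573$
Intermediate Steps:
$N = 63$ ($N = 9 - 3 \cdot 3 \left(-6\right) = 9 - -54 = 9 + 54 = 63$)
$\left(-25280 - 170509\right) + \left(187 + 245\right) N = \left(-25280 - 170509\right) + \left(187 + 245\right) 63 = -195789 + 432 \cdot 63 = -195789 + 27216 = -168573$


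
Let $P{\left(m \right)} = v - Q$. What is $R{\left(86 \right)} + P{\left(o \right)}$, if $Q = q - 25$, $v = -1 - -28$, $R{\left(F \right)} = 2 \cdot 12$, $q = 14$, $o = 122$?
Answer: $62$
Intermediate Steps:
$R{\left(F \right)} = 24$
$v = 27$ ($v = -1 + 28 = 27$)
$Q = -11$ ($Q = 14 - 25 = -11$)
$P{\left(m \right)} = 38$ ($P{\left(m \right)} = 27 - -11 = 27 + 11 = 38$)
$R{\left(86 \right)} + P{\left(o \right)} = 24 + 38 = 62$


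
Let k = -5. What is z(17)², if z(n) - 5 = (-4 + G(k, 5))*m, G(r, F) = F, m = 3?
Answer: 64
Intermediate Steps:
z(n) = 8 (z(n) = 5 + (-4 + 5)*3 = 5 + 1*3 = 5 + 3 = 8)
z(17)² = 8² = 64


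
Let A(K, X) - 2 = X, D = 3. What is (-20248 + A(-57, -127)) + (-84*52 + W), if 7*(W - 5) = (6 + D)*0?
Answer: -24736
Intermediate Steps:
W = 5 (W = 5 + ((6 + 3)*0)/7 = 5 + (9*0)/7 = 5 + (1/7)*0 = 5 + 0 = 5)
A(K, X) = 2 + X
(-20248 + A(-57, -127)) + (-84*52 + W) = (-20248 + (2 - 127)) + (-84*52 + 5) = (-20248 - 125) + (-4368 + 5) = -20373 - 4363 = -24736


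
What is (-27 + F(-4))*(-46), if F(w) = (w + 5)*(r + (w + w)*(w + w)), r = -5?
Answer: -1472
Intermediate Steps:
F(w) = (-5 + 4*w**2)*(5 + w) (F(w) = (w + 5)*(-5 + (w + w)*(w + w)) = (5 + w)*(-5 + (2*w)*(2*w)) = (5 + w)*(-5 + 4*w**2) = (-5 + 4*w**2)*(5 + w))
(-27 + F(-4))*(-46) = (-27 + (-25 - 5*(-4) + 4*(-4)**3 + 20*(-4)**2))*(-46) = (-27 + (-25 + 20 + 4*(-64) + 20*16))*(-46) = (-27 + (-25 + 20 - 256 + 320))*(-46) = (-27 + 59)*(-46) = 32*(-46) = -1472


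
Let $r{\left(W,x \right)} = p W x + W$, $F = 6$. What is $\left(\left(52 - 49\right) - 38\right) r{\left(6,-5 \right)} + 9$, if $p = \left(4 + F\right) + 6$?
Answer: $16599$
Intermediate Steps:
$p = 16$ ($p = \left(4 + 6\right) + 6 = 10 + 6 = 16$)
$r{\left(W,x \right)} = W + 16 W x$ ($r{\left(W,x \right)} = 16 W x + W = W + 16 W x$)
$\left(\left(52 - 49\right) - 38\right) r{\left(6,-5 \right)} + 9 = \left(\left(52 - 49\right) - 38\right) 6 \left(1 + 16 \left(-5\right)\right) + 9 = \left(3 - 38\right) 6 \left(1 - 80\right) + 9 = - 35 \cdot 6 \left(-79\right) + 9 = \left(-35\right) \left(-474\right) + 9 = 16590 + 9 = 16599$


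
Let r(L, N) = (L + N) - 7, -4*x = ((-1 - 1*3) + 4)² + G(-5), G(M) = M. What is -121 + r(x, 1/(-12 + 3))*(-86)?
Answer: 6895/18 ≈ 383.06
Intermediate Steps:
x = 5/4 (x = -(((-1 - 1*3) + 4)² - 5)/4 = -(((-1 - 3) + 4)² - 5)/4 = -((-4 + 4)² - 5)/4 = -(0² - 5)/4 = -(0 - 5)/4 = -¼*(-5) = 5/4 ≈ 1.2500)
r(L, N) = -7 + L + N
-121 + r(x, 1/(-12 + 3))*(-86) = -121 + (-7 + 5/4 + 1/(-12 + 3))*(-86) = -121 + (-7 + 5/4 + 1/(-9))*(-86) = -121 + (-7 + 5/4 - ⅑)*(-86) = -121 - 211/36*(-86) = -121 + 9073/18 = 6895/18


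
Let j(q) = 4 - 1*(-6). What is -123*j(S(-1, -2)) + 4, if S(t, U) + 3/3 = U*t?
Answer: -1226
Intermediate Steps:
S(t, U) = -1 + U*t
j(q) = 10 (j(q) = 4 + 6 = 10)
-123*j(S(-1, -2)) + 4 = -123*10 + 4 = -1230 + 4 = -1226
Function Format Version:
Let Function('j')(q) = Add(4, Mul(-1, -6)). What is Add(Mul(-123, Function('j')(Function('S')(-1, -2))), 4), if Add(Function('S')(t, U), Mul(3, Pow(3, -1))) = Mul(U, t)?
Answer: -1226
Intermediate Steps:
Function('S')(t, U) = Add(-1, Mul(U, t))
Function('j')(q) = 10 (Function('j')(q) = Add(4, 6) = 10)
Add(Mul(-123, Function('j')(Function('S')(-1, -2))), 4) = Add(Mul(-123, 10), 4) = Add(-1230, 4) = -1226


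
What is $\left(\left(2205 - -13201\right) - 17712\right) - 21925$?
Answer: $-24231$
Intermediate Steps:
$\left(\left(2205 - -13201\right) - 17712\right) - 21925 = \left(\left(2205 + 13201\right) - 17712\right) - 21925 = \left(15406 - 17712\right) - 21925 = -2306 - 21925 = -24231$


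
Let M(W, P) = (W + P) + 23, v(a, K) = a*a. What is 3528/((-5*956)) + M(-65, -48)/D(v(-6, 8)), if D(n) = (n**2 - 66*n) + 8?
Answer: -418977/640520 ≈ -0.65412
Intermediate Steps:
v(a, K) = a**2
D(n) = 8 + n**2 - 66*n
M(W, P) = 23 + P + W (M(W, P) = (P + W) + 23 = 23 + P + W)
3528/((-5*956)) + M(-65, -48)/D(v(-6, 8)) = 3528/((-5*956)) + (23 - 48 - 65)/(8 + ((-6)**2)**2 - 66*(-6)**2) = 3528/(-4780) - 90/(8 + 36**2 - 66*36) = 3528*(-1/4780) - 90/(8 + 1296 - 2376) = -882/1195 - 90/(-1072) = -882/1195 - 90*(-1/1072) = -882/1195 + 45/536 = -418977/640520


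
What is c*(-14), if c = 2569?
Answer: -35966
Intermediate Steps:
c*(-14) = 2569*(-14) = -35966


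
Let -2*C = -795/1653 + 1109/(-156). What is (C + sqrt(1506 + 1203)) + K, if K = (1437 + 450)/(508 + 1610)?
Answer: 284363171/60684936 + 3*sqrt(301) ≈ 56.734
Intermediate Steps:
K = 629/706 (K = 1887/2118 = 1887*(1/2118) = 629/706 ≈ 0.89093)
C = 652399/171912 (C = -(-795/1653 + 1109/(-156))/2 = -(-795*1/1653 + 1109*(-1/156))/2 = -(-265/551 - 1109/156)/2 = -1/2*(-652399/85956) = 652399/171912 ≈ 3.7950)
(C + sqrt(1506 + 1203)) + K = (652399/171912 + sqrt(1506 + 1203)) + 629/706 = (652399/171912 + sqrt(2709)) + 629/706 = (652399/171912 + 3*sqrt(301)) + 629/706 = 284363171/60684936 + 3*sqrt(301)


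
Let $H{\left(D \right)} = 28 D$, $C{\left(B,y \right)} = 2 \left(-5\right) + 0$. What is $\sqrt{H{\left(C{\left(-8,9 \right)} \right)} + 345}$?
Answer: $\sqrt{65} \approx 8.0623$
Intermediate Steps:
$C{\left(B,y \right)} = -10$ ($C{\left(B,y \right)} = -10 + 0 = -10$)
$\sqrt{H{\left(C{\left(-8,9 \right)} \right)} + 345} = \sqrt{28 \left(-10\right) + 345} = \sqrt{-280 + 345} = \sqrt{65}$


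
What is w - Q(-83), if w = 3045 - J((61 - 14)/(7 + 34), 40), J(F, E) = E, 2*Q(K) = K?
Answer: 6093/2 ≈ 3046.5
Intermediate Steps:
Q(K) = K/2
w = 3005 (w = 3045 - 1*40 = 3045 - 40 = 3005)
w - Q(-83) = 3005 - (-83)/2 = 3005 - 1*(-83/2) = 3005 + 83/2 = 6093/2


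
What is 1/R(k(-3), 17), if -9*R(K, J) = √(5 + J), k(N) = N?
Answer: -9*√22/22 ≈ -1.9188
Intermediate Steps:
R(K, J) = -√(5 + J)/9
1/R(k(-3), 17) = 1/(-√(5 + 17)/9) = 1/(-√22/9) = -9*√22/22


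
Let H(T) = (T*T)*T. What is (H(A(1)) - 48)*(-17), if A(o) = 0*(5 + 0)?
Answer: 816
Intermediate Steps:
A(o) = 0 (A(o) = 0*5 = 0)
H(T) = T**3 (H(T) = T**2*T = T**3)
(H(A(1)) - 48)*(-17) = (0**3 - 48)*(-17) = (0 - 48)*(-17) = -48*(-17) = 816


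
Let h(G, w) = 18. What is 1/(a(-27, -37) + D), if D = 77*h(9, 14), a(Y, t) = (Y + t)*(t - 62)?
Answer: 1/7722 ≈ 0.00012950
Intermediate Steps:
a(Y, t) = (-62 + t)*(Y + t) (a(Y, t) = (Y + t)*(-62 + t) = (-62 + t)*(Y + t))
D = 1386 (D = 77*18 = 1386)
1/(a(-27, -37) + D) = 1/(((-37)² - 62*(-27) - 62*(-37) - 27*(-37)) + 1386) = 1/((1369 + 1674 + 2294 + 999) + 1386) = 1/(6336 + 1386) = 1/7722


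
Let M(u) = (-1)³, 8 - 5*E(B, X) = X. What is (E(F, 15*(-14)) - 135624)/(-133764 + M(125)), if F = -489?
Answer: 677902/668825 ≈ 1.0136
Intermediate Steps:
E(B, X) = 8/5 - X/5
M(u) = -1
(E(F, 15*(-14)) - 135624)/(-133764 + M(125)) = ((8/5 - 3*(-14)) - 135624)/(-133764 - 1) = ((8/5 - ⅕*(-210)) - 135624)/(-133765) = ((8/5 + 42) - 135624)*(-1/133765) = (218/5 - 135624)*(-1/133765) = -677902/5*(-1/133765) = 677902/668825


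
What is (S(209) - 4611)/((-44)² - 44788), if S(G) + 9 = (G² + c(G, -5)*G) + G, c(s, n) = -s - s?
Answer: 12023/10713 ≈ 1.1223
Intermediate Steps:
c(s, n) = -2*s
S(G) = -9 + G - G² (S(G) = -9 + ((G² + (-2*G)*G) + G) = -9 + ((G² - 2*G²) + G) = -9 + (-G² + G) = -9 + (G - G²) = -9 + G - G²)
(S(209) - 4611)/((-44)² - 44788) = ((-9 + 209 - 1*209²) - 4611)/((-44)² - 44788) = ((-9 + 209 - 1*43681) - 4611)/(1936 - 44788) = ((-9 + 209 - 43681) - 4611)/(-42852) = (-43481 - 4611)*(-1/42852) = -48092*(-1/42852) = 12023/10713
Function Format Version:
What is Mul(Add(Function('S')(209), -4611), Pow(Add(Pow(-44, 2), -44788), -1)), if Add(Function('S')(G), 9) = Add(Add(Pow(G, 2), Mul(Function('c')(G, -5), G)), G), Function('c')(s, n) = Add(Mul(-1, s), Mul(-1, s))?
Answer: Rational(12023, 10713) ≈ 1.1223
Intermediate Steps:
Function('c')(s, n) = Mul(-2, s)
Function('S')(G) = Add(-9, G, Mul(-1, Pow(G, 2))) (Function('S')(G) = Add(-9, Add(Add(Pow(G, 2), Mul(Mul(-2, G), G)), G)) = Add(-9, Add(Add(Pow(G, 2), Mul(-2, Pow(G, 2))), G)) = Add(-9, Add(Mul(-1, Pow(G, 2)), G)) = Add(-9, Add(G, Mul(-1, Pow(G, 2)))) = Add(-9, G, Mul(-1, Pow(G, 2))))
Mul(Add(Function('S')(209), -4611), Pow(Add(Pow(-44, 2), -44788), -1)) = Mul(Add(Add(-9, 209, Mul(-1, Pow(209, 2))), -4611), Pow(Add(Pow(-44, 2), -44788), -1)) = Mul(Add(Add(-9, 209, Mul(-1, 43681)), -4611), Pow(Add(1936, -44788), -1)) = Mul(Add(Add(-9, 209, -43681), -4611), Pow(-42852, -1)) = Mul(Add(-43481, -4611), Rational(-1, 42852)) = Mul(-48092, Rational(-1, 42852)) = Rational(12023, 10713)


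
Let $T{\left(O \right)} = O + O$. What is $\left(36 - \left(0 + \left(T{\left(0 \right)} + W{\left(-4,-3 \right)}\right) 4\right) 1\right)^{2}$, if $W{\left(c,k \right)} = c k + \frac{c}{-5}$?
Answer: $\frac{5776}{25} \approx 231.04$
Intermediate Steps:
$T{\left(O \right)} = 2 O$
$W{\left(c,k \right)} = - \frac{c}{5} + c k$ ($W{\left(c,k \right)} = c k + c \left(- \frac{1}{5}\right) = c k - \frac{c}{5} = - \frac{c}{5} + c k$)
$\left(36 - \left(0 + \left(T{\left(0 \right)} + W{\left(-4,-3 \right)}\right) 4\right) 1\right)^{2} = \left(36 - \left(0 + \left(2 \cdot 0 - 4 \left(- \frac{1}{5} - 3\right)\right) 4\right) 1\right)^{2} = \left(36 - \left(0 + \left(0 - - \frac{64}{5}\right) 4\right) 1\right)^{2} = \left(36 - \left(0 + \left(0 + \frac{64}{5}\right) 4\right) 1\right)^{2} = \left(36 - \left(0 + \frac{64}{5} \cdot 4\right) 1\right)^{2} = \left(36 - \left(0 + \frac{256}{5}\right) 1\right)^{2} = \left(36 - \frac{256}{5} \cdot 1\right)^{2} = \left(36 - \frac{256}{5}\right)^{2} = \left(- \frac{76}{5}\right)^{2} = \frac{5776}{25}$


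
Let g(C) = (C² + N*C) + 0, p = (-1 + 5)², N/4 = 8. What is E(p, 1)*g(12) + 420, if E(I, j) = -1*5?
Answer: -2220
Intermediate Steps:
N = 32 (N = 4*8 = 32)
p = 16 (p = 4² = 16)
g(C) = C² + 32*C (g(C) = (C² + 32*C) + 0 = C² + 32*C)
E(I, j) = -5
E(p, 1)*g(12) + 420 = -60*(32 + 12) + 420 = -60*44 + 420 = -5*528 + 420 = -2640 + 420 = -2220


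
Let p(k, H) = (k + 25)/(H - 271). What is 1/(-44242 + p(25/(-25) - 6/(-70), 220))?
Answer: -595/26324271 ≈ -2.2603e-5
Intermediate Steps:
p(k, H) = (25 + k)/(-271 + H)
1/(-44242 + p(25/(-25) - 6/(-70), 220)) = 1/(-44242 + (25 + (25/(-25) - 6/(-70)))/(-271 + 220)) = 1/(-44242 + (25 + (25*(-1/25) - 6*(-1/70)))/(-51)) = 1/(-44242 - (25 + (-1 + 3/35))/51) = 1/(-44242 - (25 - 32/35)/51) = 1/(-44242 - 1/51*843/35) = 1/(-44242 - 281/595) = 1/(-26324271/595) = -595/26324271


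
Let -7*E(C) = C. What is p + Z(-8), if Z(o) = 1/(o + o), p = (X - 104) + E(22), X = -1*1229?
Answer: -149655/112 ≈ -1336.2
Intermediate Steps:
X = -1229
E(C) = -C/7
p = -9353/7 (p = (-1229 - 104) - ⅐*22 = -1333 - 22/7 = -9353/7 ≈ -1336.1)
Z(o) = 1/(2*o)
p + Z(-8) = -9353/7 + (½)/(-8) = -9353/7 + (½)*(-⅛) = -9353/7 - 1/16 = -149655/112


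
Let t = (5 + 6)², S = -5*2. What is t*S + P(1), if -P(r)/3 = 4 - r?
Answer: -1219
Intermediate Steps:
S = -10
P(r) = -12 + 3*r (P(r) = -3*(4 - r) = -12 + 3*r)
t = 121 (t = 11² = 121)
t*S + P(1) = 121*(-10) + (-12 + 3*1) = -1210 + (-12 + 3) = -1210 - 9 = -1219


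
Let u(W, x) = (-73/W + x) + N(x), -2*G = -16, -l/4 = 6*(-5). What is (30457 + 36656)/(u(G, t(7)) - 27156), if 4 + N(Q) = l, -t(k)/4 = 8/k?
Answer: -3758328/1515007 ≈ -2.4807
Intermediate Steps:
l = 120 (l = -24*(-5) = -4*(-30) = 120)
t(k) = -32/k
G = 8 (G = -1/2*(-16) = 8)
N(Q) = 116 (N(Q) = -4 + 120 = 116)
u(W, x) = 116 + x - 73/W (u(W, x) = (-73/W + x) + 116 = (x - 73/W) + 116 = 116 + x - 73/W)
(30457 + 36656)/(u(G, t(7)) - 27156) = (30457 + 36656)/((116 - 32/7 - 73/8) - 27156) = 67113/((116 - 32*1/7 - 73*1/8) - 27156) = 67113/((116 - 32/7 - 73/8) - 27156) = 67113/(5729/56 - 27156) = 67113/(-1515007/56) = 67113*(-56/1515007) = -3758328/1515007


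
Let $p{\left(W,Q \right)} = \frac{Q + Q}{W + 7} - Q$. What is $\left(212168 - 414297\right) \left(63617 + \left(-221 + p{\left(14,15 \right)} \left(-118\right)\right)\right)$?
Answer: $- \frac{91965056678}{7} \approx -1.3138 \cdot 10^{10}$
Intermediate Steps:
$p{\left(W,Q \right)} = - Q + \frac{2 Q}{7 + W}$ ($p{\left(W,Q \right)} = \frac{2 Q}{7 + W} - Q = - Q + \frac{2 Q}{7 + W}$)
$\left(212168 - 414297\right) \left(63617 + \left(-221 + p{\left(14,15 \right)} \left(-118\right)\right)\right) = \left(212168 - 414297\right) \left(63617 - \left(221 - \left(-1\right) 15 \frac{1}{7 + 14} \left(5 + 14\right) \left(-118\right)\right)\right) = - 202129 \left(63617 - \left(221 - \left(-1\right) 15 \cdot \frac{1}{21} \cdot 19 \left(-118\right)\right)\right) = - 202129 \left(63617 - - \frac{9663}{7}\right) = - 202129 \left(63617 + \left(-221 + \frac{11210}{7}\right)\right) = - 202129 \left(63617 + \frac{9663}{7}\right) = \left(-202129\right) \frac{454982}{7} = - \frac{91965056678}{7}$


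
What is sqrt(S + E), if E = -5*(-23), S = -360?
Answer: 7*I*sqrt(5) ≈ 15.652*I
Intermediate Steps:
E = 115
sqrt(S + E) = sqrt(-360 + 115) = sqrt(-245) = 7*I*sqrt(5)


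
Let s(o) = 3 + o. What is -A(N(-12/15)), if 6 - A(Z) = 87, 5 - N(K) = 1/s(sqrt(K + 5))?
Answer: 81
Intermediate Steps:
N(K) = 5 - 1/(3 + sqrt(5 + K)) (N(K) = 5 - 1/(3 + sqrt(K + 5)) = 5 - 1/(3 + sqrt(5 + K)))
A(Z) = -81 (A(Z) = 6 - 1*87 = 6 - 87 = -81)
-A(N(-12/15)) = -1*(-81) = 81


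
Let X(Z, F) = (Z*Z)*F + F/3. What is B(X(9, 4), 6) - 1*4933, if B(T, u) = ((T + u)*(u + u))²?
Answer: 15803643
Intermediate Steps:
X(Z, F) = F/3 + F*Z² (X(Z, F) = Z²*F + F*(⅓) = F*Z² + F/3 = F/3 + F*Z²)
B(T, u) = 4*u²*(T + u)² (B(T, u) = ((T + u)*(2*u))² = (2*u*(T + u))² = 4*u²*(T + u)²)
B(X(9, 4), 6) - 1*4933 = 4*6²*(4*(⅓ + 9²) + 6)² - 1*4933 = 4*36*(4*(⅓ + 81) + 6)² - 4933 = 4*36*(4*(244/3) + 6)² - 4933 = 4*36*(976/3 + 6)² - 4933 = 4*36*(994/3)² - 4933 = 4*36*(988036/9) - 4933 = 15808576 - 4933 = 15803643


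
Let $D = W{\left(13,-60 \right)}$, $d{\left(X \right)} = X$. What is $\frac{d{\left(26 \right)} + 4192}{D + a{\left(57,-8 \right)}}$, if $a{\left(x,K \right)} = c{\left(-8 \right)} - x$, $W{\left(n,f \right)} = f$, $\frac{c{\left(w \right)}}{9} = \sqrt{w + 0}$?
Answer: $- \frac{18278}{531} - \frac{2812 i \sqrt{2}}{531} \approx -34.422 - 7.4892 i$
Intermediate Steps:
$c{\left(w \right)} = 9 \sqrt{w}$ ($c{\left(w \right)} = 9 \sqrt{w + 0} = 9 \sqrt{w}$)
$D = -60$
$a{\left(x,K \right)} = - x + 18 i \sqrt{2}$ ($a{\left(x,K \right)} = 9 \sqrt{-8} - x = 9 \cdot 2 i \sqrt{2} - x = 18 i \sqrt{2} - x = - x + 18 i \sqrt{2}$)
$\frac{d{\left(26 \right)} + 4192}{D + a{\left(57,-8 \right)}} = \frac{26 + 4192}{-60 + \left(\left(-1\right) 57 + 18 i \sqrt{2}\right)} = \frac{4218}{-60 - \left(57 - 18 i \sqrt{2}\right)} = \frac{4218}{-117 + 18 i \sqrt{2}}$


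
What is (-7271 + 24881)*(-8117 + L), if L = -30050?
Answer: -672120870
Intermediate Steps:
(-7271 + 24881)*(-8117 + L) = (-7271 + 24881)*(-8117 - 30050) = 17610*(-38167) = -672120870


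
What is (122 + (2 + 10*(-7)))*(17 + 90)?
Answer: 5778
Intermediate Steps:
(122 + (2 + 10*(-7)))*(17 + 90) = (122 + (2 - 70))*107 = (122 - 68)*107 = 54*107 = 5778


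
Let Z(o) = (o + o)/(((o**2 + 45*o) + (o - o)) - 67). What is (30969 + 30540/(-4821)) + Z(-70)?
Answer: 83740811069/2704581 ≈ 30963.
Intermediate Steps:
Z(o) = 2*o/(-67 + o**2 + 45*o) (Z(o) = (2*o)/(((o**2 + 45*o) + 0) - 67) = (2*o)/((o**2 + 45*o) - 67) = (2*o)/(-67 + o**2 + 45*o) = 2*o/(-67 + o**2 + 45*o))
(30969 + 30540/(-4821)) + Z(-70) = (30969 + 30540/(-4821)) + 2*(-70)/(-67 + (-70)**2 + 45*(-70)) = (30969 + 30540*(-1/4821)) + 2*(-70)/(-67 + 4900 - 3150) = (30969 - 10180/1607) + 2*(-70)/1683 = 49757003/1607 + 2*(-70)*(1/1683) = 49757003/1607 - 140/1683 = 83740811069/2704581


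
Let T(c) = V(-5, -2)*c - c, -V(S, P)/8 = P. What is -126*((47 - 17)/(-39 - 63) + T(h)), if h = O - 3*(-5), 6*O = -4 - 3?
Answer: -443835/17 ≈ -26108.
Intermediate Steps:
O = -7/6 (O = (-4 - 3)/6 = (⅙)*(-7) = -7/6 ≈ -1.1667)
V(S, P) = -8*P
h = 83/6 (h = -7/6 - 3*(-5) = -7/6 + 15 = 83/6 ≈ 13.833)
T(c) = 15*c (T(c) = (-8*(-2))*c - c = 16*c - c = 15*c)
-126*((47 - 17)/(-39 - 63) + T(h)) = -126*((47 - 17)/(-39 - 63) + 15*(83/6)) = -126*(30/(-102) + 415/2) = -126*(30*(-1/102) + 415/2) = -126*(-5/17 + 415/2) = -126*7045/34 = -443835/17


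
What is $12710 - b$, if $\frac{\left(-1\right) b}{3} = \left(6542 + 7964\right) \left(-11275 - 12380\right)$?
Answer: $-1029405580$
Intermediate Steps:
$b = 1029418290$ ($b = - 3 \left(6542 + 7964\right) \left(-11275 - 12380\right) = - 3 \cdot 14506 \left(-23655\right) = \left(-3\right) \left(-343139430\right) = 1029418290$)
$12710 - b = 12710 - 1029418290 = -1029405580$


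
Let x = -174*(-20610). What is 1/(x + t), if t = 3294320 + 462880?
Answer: 1/7343340 ≈ 1.3618e-7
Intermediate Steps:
x = 3586140
t = 3757200
1/(x + t) = 1/(3586140 + 3757200) = 1/7343340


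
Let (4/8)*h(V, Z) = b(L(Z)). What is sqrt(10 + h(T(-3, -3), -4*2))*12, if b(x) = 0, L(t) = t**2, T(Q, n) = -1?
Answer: 12*sqrt(10) ≈ 37.947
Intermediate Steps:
h(V, Z) = 0 (h(V, Z) = 2*0 = 0)
sqrt(10 + h(T(-3, -3), -4*2))*12 = sqrt(10 + 0)*12 = sqrt(10)*12 = 12*sqrt(10)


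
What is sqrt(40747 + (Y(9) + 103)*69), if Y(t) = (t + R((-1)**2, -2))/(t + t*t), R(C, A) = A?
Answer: sqrt(43073430)/30 ≈ 218.77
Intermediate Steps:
Y(t) = (-2 + t)/(t + t**2) (Y(t) = (t - 2)/(t + t*t) = (-2 + t)/(t + t**2))
sqrt(40747 + (Y(9) + 103)*69) = sqrt(40747 + ((-2 + 9)/(9*(1 + 9)) + 103)*69) = sqrt(40747 + ((1/9)*7/10 + 103)*69) = sqrt(40747 + ((1/9)*(1/10)*7 + 103)*69) = sqrt(40747 + (7/90 + 103)*69) = sqrt(40747 + (9277/90)*69) = sqrt(40747 + 213371/30) = sqrt(1435781/30) = sqrt(43073430)/30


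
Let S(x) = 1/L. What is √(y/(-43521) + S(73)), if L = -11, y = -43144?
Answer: √206363221053/478731 ≈ 0.94891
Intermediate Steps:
S(x) = -1/11 (S(x) = 1/(-11) = -1/11)
√(y/(-43521) + S(73)) = √(-43144/(-43521) - 1/11) = √(-43144*(-1/43521) - 1/11) = √(43144/43521 - 1/11) = √(431063/478731) = √206363221053/478731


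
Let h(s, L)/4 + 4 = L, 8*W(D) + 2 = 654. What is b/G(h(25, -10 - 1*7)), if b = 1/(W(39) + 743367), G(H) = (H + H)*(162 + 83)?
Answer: -1/30600340260 ≈ -3.2679e-11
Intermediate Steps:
W(D) = 163/2 (W(D) = -¼ + (⅛)*654 = -¼ + 327/4 = 163/2)
h(s, L) = -16 + 4*L
G(H) = 490*H (G(H) = (2*H)*245 = 490*H)
b = 2/1486897 (b = 1/(163/2 + 743367) = 1/(1486897/2) = 2/1486897 ≈ 1.3451e-6)
b/G(h(25, -10 - 1*7)) = 2/(1486897*((490*(-16 + 4*(-10 - 1*7))))) = 2/(1486897*((490*(-16 + 4*(-10 - 7))))) = 2/(1486897*((490*(-16 + 4*(-17))))) = 2/(1486897*((490*(-16 - 68)))) = 2/(1486897*((490*(-84)))) = (2/1486897)/(-41160) = (2/1486897)*(-1/41160) = -1/30600340260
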